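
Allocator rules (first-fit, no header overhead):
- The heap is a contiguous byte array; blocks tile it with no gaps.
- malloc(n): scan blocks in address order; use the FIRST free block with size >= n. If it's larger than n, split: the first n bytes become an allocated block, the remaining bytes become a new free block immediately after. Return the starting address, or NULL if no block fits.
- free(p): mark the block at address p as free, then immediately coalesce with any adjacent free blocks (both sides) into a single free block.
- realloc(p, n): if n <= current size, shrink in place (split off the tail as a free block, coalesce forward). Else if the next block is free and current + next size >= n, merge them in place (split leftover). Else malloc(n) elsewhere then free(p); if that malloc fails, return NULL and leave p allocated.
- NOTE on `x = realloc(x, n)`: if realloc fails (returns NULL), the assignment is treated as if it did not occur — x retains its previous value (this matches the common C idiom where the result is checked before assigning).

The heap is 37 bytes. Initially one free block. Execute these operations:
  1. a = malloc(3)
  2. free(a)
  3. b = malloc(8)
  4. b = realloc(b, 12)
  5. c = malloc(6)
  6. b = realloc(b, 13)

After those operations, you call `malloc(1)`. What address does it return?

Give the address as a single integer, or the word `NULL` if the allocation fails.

Op 1: a = malloc(3) -> a = 0; heap: [0-2 ALLOC][3-36 FREE]
Op 2: free(a) -> (freed a); heap: [0-36 FREE]
Op 3: b = malloc(8) -> b = 0; heap: [0-7 ALLOC][8-36 FREE]
Op 4: b = realloc(b, 12) -> b = 0; heap: [0-11 ALLOC][12-36 FREE]
Op 5: c = malloc(6) -> c = 12; heap: [0-11 ALLOC][12-17 ALLOC][18-36 FREE]
Op 6: b = realloc(b, 13) -> b = 18; heap: [0-11 FREE][12-17 ALLOC][18-30 ALLOC][31-36 FREE]
malloc(1): first-fit scan over [0-11 FREE][12-17 ALLOC][18-30 ALLOC][31-36 FREE] -> 0

Answer: 0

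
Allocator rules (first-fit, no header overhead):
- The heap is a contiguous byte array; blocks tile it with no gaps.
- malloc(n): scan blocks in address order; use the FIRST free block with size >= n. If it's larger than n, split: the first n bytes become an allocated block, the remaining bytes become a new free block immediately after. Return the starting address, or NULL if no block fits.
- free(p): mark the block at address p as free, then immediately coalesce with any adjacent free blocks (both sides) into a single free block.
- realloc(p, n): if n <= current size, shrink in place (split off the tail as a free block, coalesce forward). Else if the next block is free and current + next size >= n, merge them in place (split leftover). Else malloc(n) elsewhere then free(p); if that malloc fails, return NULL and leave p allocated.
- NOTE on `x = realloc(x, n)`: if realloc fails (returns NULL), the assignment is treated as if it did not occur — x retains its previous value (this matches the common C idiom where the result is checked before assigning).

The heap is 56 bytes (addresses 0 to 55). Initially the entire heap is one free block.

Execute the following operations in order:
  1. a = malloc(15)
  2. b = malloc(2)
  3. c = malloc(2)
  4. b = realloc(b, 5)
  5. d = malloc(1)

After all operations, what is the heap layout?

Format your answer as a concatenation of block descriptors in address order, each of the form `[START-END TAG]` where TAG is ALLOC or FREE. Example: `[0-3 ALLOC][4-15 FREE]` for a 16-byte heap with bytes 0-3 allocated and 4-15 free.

Answer: [0-14 ALLOC][15-15 ALLOC][16-16 FREE][17-18 ALLOC][19-23 ALLOC][24-55 FREE]

Derivation:
Op 1: a = malloc(15) -> a = 0; heap: [0-14 ALLOC][15-55 FREE]
Op 2: b = malloc(2) -> b = 15; heap: [0-14 ALLOC][15-16 ALLOC][17-55 FREE]
Op 3: c = malloc(2) -> c = 17; heap: [0-14 ALLOC][15-16 ALLOC][17-18 ALLOC][19-55 FREE]
Op 4: b = realloc(b, 5) -> b = 19; heap: [0-14 ALLOC][15-16 FREE][17-18 ALLOC][19-23 ALLOC][24-55 FREE]
Op 5: d = malloc(1) -> d = 15; heap: [0-14 ALLOC][15-15 ALLOC][16-16 FREE][17-18 ALLOC][19-23 ALLOC][24-55 FREE]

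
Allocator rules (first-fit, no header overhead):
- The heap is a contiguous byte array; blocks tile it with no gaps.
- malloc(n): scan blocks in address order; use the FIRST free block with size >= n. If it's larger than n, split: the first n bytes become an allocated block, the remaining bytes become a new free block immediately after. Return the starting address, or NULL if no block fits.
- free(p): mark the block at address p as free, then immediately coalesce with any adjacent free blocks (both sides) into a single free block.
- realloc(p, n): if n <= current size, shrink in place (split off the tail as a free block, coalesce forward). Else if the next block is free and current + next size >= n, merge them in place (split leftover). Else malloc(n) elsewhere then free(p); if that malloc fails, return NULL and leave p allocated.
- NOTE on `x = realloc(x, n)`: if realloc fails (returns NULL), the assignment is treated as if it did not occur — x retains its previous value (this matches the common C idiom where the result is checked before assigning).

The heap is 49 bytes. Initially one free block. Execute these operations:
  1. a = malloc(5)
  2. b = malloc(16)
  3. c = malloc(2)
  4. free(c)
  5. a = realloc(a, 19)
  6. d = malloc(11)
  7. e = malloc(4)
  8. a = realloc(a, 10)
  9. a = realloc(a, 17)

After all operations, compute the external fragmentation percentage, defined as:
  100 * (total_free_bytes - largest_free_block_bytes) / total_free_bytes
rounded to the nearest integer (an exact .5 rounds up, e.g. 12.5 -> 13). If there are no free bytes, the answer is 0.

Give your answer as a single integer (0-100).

Op 1: a = malloc(5) -> a = 0; heap: [0-4 ALLOC][5-48 FREE]
Op 2: b = malloc(16) -> b = 5; heap: [0-4 ALLOC][5-20 ALLOC][21-48 FREE]
Op 3: c = malloc(2) -> c = 21; heap: [0-4 ALLOC][5-20 ALLOC][21-22 ALLOC][23-48 FREE]
Op 4: free(c) -> (freed c); heap: [0-4 ALLOC][5-20 ALLOC][21-48 FREE]
Op 5: a = realloc(a, 19) -> a = 21; heap: [0-4 FREE][5-20 ALLOC][21-39 ALLOC][40-48 FREE]
Op 6: d = malloc(11) -> d = NULL; heap: [0-4 FREE][5-20 ALLOC][21-39 ALLOC][40-48 FREE]
Op 7: e = malloc(4) -> e = 0; heap: [0-3 ALLOC][4-4 FREE][5-20 ALLOC][21-39 ALLOC][40-48 FREE]
Op 8: a = realloc(a, 10) -> a = 21; heap: [0-3 ALLOC][4-4 FREE][5-20 ALLOC][21-30 ALLOC][31-48 FREE]
Op 9: a = realloc(a, 17) -> a = 21; heap: [0-3 ALLOC][4-4 FREE][5-20 ALLOC][21-37 ALLOC][38-48 FREE]
Free blocks: [1 11] total_free=12 largest=11 -> 100*(12-11)/12 = 100/12 ≈ 8.333 -> rounds to 8

Answer: 8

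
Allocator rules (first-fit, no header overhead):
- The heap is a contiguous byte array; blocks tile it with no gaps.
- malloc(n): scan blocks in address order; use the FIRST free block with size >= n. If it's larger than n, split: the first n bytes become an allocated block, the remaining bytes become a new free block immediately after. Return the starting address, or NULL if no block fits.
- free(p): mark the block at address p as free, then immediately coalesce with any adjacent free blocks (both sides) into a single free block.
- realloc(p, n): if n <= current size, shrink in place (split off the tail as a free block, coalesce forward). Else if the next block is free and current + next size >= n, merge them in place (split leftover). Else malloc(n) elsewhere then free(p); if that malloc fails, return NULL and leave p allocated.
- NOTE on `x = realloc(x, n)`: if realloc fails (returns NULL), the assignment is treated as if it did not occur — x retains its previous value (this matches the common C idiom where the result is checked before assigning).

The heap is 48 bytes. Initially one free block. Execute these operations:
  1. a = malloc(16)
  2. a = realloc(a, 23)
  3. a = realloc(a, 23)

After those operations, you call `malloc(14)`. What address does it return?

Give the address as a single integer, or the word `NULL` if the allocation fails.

Op 1: a = malloc(16) -> a = 0; heap: [0-15 ALLOC][16-47 FREE]
Op 2: a = realloc(a, 23) -> a = 0; heap: [0-22 ALLOC][23-47 FREE]
Op 3: a = realloc(a, 23) -> a = 0; heap: [0-22 ALLOC][23-47 FREE]
malloc(14): first-fit scan over [0-22 ALLOC][23-47 FREE] -> 23

Answer: 23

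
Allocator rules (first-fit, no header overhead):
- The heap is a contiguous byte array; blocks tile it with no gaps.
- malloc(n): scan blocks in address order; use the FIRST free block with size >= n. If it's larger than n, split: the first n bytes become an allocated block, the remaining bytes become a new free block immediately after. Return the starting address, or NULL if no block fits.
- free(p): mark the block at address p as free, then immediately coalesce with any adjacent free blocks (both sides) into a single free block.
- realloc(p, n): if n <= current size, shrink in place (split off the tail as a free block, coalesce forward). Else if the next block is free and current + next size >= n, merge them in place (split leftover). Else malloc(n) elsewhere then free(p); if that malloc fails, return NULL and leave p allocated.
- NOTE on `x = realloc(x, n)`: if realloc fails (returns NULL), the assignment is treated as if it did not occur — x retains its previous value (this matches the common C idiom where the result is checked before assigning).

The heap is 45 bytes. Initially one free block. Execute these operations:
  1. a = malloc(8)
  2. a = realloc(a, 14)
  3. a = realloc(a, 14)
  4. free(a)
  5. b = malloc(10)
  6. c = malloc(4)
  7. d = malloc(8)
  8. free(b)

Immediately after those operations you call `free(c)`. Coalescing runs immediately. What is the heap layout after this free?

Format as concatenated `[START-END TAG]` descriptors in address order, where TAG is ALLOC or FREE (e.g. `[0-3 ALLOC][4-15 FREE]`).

Op 1: a = malloc(8) -> a = 0; heap: [0-7 ALLOC][8-44 FREE]
Op 2: a = realloc(a, 14) -> a = 0; heap: [0-13 ALLOC][14-44 FREE]
Op 3: a = realloc(a, 14) -> a = 0; heap: [0-13 ALLOC][14-44 FREE]
Op 4: free(a) -> (freed a); heap: [0-44 FREE]
Op 5: b = malloc(10) -> b = 0; heap: [0-9 ALLOC][10-44 FREE]
Op 6: c = malloc(4) -> c = 10; heap: [0-9 ALLOC][10-13 ALLOC][14-44 FREE]
Op 7: d = malloc(8) -> d = 14; heap: [0-9 ALLOC][10-13 ALLOC][14-21 ALLOC][22-44 FREE]
Op 8: free(b) -> (freed b); heap: [0-9 FREE][10-13 ALLOC][14-21 ALLOC][22-44 FREE]
free(c): c = 10 -> block [10-13 ALLOC]; mark free, coalesce with adjacent free neighbors -> [0-13 FREE][14-21 ALLOC][22-44 FREE]

Answer: [0-13 FREE][14-21 ALLOC][22-44 FREE]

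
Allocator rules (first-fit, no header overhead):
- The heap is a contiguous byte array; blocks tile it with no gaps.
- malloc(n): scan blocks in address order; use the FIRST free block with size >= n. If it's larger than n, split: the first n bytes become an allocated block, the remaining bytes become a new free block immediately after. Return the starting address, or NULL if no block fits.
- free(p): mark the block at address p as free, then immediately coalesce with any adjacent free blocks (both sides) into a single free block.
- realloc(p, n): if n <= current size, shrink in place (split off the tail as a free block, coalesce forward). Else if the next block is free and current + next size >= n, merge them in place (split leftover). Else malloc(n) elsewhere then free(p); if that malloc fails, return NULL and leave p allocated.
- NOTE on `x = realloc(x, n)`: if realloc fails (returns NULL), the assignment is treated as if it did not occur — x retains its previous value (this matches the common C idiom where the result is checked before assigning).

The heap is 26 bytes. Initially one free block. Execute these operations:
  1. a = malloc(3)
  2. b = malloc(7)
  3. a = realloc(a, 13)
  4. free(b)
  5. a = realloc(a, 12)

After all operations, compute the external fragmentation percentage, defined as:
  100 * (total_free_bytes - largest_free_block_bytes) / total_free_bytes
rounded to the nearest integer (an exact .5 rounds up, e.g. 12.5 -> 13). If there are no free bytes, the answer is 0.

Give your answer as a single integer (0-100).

Op 1: a = malloc(3) -> a = 0; heap: [0-2 ALLOC][3-25 FREE]
Op 2: b = malloc(7) -> b = 3; heap: [0-2 ALLOC][3-9 ALLOC][10-25 FREE]
Op 3: a = realloc(a, 13) -> a = 10; heap: [0-2 FREE][3-9 ALLOC][10-22 ALLOC][23-25 FREE]
Op 4: free(b) -> (freed b); heap: [0-9 FREE][10-22 ALLOC][23-25 FREE]
Op 5: a = realloc(a, 12) -> a = 10; heap: [0-9 FREE][10-21 ALLOC][22-25 FREE]
Free blocks: [10 4] total_free=14 largest=10 -> 100*(14-10)/14 = 400/14 ≈ 28.571 -> rounds to 29

Answer: 29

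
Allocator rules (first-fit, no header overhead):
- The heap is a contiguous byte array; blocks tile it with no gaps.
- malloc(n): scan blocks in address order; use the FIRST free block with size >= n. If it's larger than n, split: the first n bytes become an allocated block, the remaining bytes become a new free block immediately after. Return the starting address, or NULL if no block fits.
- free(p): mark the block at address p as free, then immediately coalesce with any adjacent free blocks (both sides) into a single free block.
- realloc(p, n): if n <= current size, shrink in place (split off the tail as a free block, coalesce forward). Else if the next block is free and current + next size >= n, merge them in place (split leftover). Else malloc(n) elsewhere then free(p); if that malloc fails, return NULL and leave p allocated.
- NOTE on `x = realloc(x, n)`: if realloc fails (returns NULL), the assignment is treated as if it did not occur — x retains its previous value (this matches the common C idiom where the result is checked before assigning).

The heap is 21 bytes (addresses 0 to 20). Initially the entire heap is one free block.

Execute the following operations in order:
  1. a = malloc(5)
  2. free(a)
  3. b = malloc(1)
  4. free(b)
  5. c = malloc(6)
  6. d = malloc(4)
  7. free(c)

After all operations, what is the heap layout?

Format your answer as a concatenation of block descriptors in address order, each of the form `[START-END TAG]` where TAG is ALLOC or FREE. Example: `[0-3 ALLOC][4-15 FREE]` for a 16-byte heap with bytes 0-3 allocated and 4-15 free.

Answer: [0-5 FREE][6-9 ALLOC][10-20 FREE]

Derivation:
Op 1: a = malloc(5) -> a = 0; heap: [0-4 ALLOC][5-20 FREE]
Op 2: free(a) -> (freed a); heap: [0-20 FREE]
Op 3: b = malloc(1) -> b = 0; heap: [0-0 ALLOC][1-20 FREE]
Op 4: free(b) -> (freed b); heap: [0-20 FREE]
Op 5: c = malloc(6) -> c = 0; heap: [0-5 ALLOC][6-20 FREE]
Op 6: d = malloc(4) -> d = 6; heap: [0-5 ALLOC][6-9 ALLOC][10-20 FREE]
Op 7: free(c) -> (freed c); heap: [0-5 FREE][6-9 ALLOC][10-20 FREE]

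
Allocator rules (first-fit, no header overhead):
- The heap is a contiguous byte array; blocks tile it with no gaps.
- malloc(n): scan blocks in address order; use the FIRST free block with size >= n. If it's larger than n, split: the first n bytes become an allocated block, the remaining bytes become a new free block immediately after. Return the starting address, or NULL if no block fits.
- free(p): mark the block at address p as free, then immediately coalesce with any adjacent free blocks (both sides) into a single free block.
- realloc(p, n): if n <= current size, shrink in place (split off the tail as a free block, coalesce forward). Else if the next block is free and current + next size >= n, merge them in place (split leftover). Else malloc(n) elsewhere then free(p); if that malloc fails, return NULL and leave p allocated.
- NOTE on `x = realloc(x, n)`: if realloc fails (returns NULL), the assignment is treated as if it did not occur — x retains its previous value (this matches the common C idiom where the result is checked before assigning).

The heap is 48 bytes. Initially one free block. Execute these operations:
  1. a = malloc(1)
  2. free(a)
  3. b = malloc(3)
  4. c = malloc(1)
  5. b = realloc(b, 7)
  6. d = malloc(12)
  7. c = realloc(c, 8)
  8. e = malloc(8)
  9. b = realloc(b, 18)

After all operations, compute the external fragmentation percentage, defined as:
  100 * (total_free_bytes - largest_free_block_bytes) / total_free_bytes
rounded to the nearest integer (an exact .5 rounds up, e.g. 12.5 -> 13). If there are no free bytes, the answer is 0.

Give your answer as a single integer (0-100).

Op 1: a = malloc(1) -> a = 0; heap: [0-0 ALLOC][1-47 FREE]
Op 2: free(a) -> (freed a); heap: [0-47 FREE]
Op 3: b = malloc(3) -> b = 0; heap: [0-2 ALLOC][3-47 FREE]
Op 4: c = malloc(1) -> c = 3; heap: [0-2 ALLOC][3-3 ALLOC][4-47 FREE]
Op 5: b = realloc(b, 7) -> b = 4; heap: [0-2 FREE][3-3 ALLOC][4-10 ALLOC][11-47 FREE]
Op 6: d = malloc(12) -> d = 11; heap: [0-2 FREE][3-3 ALLOC][4-10 ALLOC][11-22 ALLOC][23-47 FREE]
Op 7: c = realloc(c, 8) -> c = 23; heap: [0-3 FREE][4-10 ALLOC][11-22 ALLOC][23-30 ALLOC][31-47 FREE]
Op 8: e = malloc(8) -> e = 31; heap: [0-3 FREE][4-10 ALLOC][11-22 ALLOC][23-30 ALLOC][31-38 ALLOC][39-47 FREE]
Op 9: b = realloc(b, 18) -> NULL (b unchanged); heap: [0-3 FREE][4-10 ALLOC][11-22 ALLOC][23-30 ALLOC][31-38 ALLOC][39-47 FREE]
Free blocks: [4 9] total_free=13 largest=9 -> 100*(13-9)/13 = 400/13 ≈ 30.769 -> rounds to 31

Answer: 31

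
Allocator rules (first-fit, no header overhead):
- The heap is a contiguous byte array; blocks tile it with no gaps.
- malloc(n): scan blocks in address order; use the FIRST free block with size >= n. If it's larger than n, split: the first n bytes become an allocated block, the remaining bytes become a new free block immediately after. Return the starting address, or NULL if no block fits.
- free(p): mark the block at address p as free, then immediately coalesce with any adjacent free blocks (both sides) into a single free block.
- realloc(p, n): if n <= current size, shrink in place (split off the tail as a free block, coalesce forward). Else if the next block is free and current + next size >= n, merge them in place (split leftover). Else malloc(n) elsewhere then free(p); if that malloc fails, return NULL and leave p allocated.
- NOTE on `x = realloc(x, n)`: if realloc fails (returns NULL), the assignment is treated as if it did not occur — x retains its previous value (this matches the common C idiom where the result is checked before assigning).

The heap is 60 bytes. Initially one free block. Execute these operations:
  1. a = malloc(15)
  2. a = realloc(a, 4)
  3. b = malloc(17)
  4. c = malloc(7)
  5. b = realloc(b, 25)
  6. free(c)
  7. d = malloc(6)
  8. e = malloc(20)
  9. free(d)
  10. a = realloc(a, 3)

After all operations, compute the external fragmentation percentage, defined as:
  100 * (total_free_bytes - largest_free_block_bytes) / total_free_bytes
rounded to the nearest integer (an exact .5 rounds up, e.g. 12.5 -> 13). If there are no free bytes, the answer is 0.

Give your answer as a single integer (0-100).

Op 1: a = malloc(15) -> a = 0; heap: [0-14 ALLOC][15-59 FREE]
Op 2: a = realloc(a, 4) -> a = 0; heap: [0-3 ALLOC][4-59 FREE]
Op 3: b = malloc(17) -> b = 4; heap: [0-3 ALLOC][4-20 ALLOC][21-59 FREE]
Op 4: c = malloc(7) -> c = 21; heap: [0-3 ALLOC][4-20 ALLOC][21-27 ALLOC][28-59 FREE]
Op 5: b = realloc(b, 25) -> b = 28; heap: [0-3 ALLOC][4-20 FREE][21-27 ALLOC][28-52 ALLOC][53-59 FREE]
Op 6: free(c) -> (freed c); heap: [0-3 ALLOC][4-27 FREE][28-52 ALLOC][53-59 FREE]
Op 7: d = malloc(6) -> d = 4; heap: [0-3 ALLOC][4-9 ALLOC][10-27 FREE][28-52 ALLOC][53-59 FREE]
Op 8: e = malloc(20) -> e = NULL; heap: [0-3 ALLOC][4-9 ALLOC][10-27 FREE][28-52 ALLOC][53-59 FREE]
Op 9: free(d) -> (freed d); heap: [0-3 ALLOC][4-27 FREE][28-52 ALLOC][53-59 FREE]
Op 10: a = realloc(a, 3) -> a = 0; heap: [0-2 ALLOC][3-27 FREE][28-52 ALLOC][53-59 FREE]
Free blocks: [25 7] total_free=32 largest=25 -> 100*(32-25)/32 = 700/32 = 21.875 -> rounds to 22

Answer: 22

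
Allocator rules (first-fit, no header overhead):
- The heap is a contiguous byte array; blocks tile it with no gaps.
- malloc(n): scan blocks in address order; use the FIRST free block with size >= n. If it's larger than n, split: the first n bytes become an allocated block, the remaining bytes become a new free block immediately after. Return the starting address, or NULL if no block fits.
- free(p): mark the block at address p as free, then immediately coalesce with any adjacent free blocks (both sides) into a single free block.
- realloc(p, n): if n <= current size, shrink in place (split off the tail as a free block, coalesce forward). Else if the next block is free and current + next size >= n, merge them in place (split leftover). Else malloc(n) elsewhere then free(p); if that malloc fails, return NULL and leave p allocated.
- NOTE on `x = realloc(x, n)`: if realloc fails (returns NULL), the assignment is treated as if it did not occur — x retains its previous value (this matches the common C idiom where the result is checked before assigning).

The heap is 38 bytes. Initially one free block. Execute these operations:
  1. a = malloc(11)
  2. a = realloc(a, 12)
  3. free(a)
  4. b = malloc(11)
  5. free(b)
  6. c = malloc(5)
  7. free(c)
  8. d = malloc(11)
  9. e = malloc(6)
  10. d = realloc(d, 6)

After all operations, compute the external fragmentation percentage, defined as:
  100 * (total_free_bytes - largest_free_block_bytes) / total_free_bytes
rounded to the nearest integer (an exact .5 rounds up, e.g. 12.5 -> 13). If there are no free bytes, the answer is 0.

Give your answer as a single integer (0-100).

Op 1: a = malloc(11) -> a = 0; heap: [0-10 ALLOC][11-37 FREE]
Op 2: a = realloc(a, 12) -> a = 0; heap: [0-11 ALLOC][12-37 FREE]
Op 3: free(a) -> (freed a); heap: [0-37 FREE]
Op 4: b = malloc(11) -> b = 0; heap: [0-10 ALLOC][11-37 FREE]
Op 5: free(b) -> (freed b); heap: [0-37 FREE]
Op 6: c = malloc(5) -> c = 0; heap: [0-4 ALLOC][5-37 FREE]
Op 7: free(c) -> (freed c); heap: [0-37 FREE]
Op 8: d = malloc(11) -> d = 0; heap: [0-10 ALLOC][11-37 FREE]
Op 9: e = malloc(6) -> e = 11; heap: [0-10 ALLOC][11-16 ALLOC][17-37 FREE]
Op 10: d = realloc(d, 6) -> d = 0; heap: [0-5 ALLOC][6-10 FREE][11-16 ALLOC][17-37 FREE]
Free blocks: [5 21] total_free=26 largest=21 -> 100*(26-21)/26 = 500/26 ≈ 19.231 -> rounds to 19

Answer: 19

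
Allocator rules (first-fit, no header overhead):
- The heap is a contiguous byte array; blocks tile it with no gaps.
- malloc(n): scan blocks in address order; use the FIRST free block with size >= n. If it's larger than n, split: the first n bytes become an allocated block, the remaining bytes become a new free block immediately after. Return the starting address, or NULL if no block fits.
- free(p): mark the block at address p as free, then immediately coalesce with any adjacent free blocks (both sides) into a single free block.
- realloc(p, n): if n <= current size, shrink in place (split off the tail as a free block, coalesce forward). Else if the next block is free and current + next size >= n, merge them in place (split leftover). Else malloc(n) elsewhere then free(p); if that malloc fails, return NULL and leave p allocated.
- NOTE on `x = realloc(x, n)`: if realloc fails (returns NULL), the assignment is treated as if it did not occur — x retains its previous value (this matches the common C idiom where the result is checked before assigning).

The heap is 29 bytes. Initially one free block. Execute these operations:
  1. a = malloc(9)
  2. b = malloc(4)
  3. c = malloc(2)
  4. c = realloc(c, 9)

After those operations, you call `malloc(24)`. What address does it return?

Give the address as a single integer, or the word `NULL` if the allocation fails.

Answer: NULL

Derivation:
Op 1: a = malloc(9) -> a = 0; heap: [0-8 ALLOC][9-28 FREE]
Op 2: b = malloc(4) -> b = 9; heap: [0-8 ALLOC][9-12 ALLOC][13-28 FREE]
Op 3: c = malloc(2) -> c = 13; heap: [0-8 ALLOC][9-12 ALLOC][13-14 ALLOC][15-28 FREE]
Op 4: c = realloc(c, 9) -> c = 13; heap: [0-8 ALLOC][9-12 ALLOC][13-21 ALLOC][22-28 FREE]
malloc(24): first-fit scan over [0-8 ALLOC][9-12 ALLOC][13-21 ALLOC][22-28 FREE] -> NULL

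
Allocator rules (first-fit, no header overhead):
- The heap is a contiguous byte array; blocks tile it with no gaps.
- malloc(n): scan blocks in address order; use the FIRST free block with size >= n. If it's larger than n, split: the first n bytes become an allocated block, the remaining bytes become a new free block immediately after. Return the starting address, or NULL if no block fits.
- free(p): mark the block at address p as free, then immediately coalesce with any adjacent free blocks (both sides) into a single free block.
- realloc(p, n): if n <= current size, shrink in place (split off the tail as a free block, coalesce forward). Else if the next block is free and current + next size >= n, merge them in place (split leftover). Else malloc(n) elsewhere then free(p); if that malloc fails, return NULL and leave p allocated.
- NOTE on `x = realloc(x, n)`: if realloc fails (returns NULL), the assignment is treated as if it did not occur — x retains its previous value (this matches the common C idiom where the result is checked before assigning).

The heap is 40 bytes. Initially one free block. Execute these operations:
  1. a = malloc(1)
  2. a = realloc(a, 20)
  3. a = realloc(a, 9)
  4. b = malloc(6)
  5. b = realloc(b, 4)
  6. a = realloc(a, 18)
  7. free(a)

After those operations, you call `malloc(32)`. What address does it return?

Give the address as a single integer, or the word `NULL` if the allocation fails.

Op 1: a = malloc(1) -> a = 0; heap: [0-0 ALLOC][1-39 FREE]
Op 2: a = realloc(a, 20) -> a = 0; heap: [0-19 ALLOC][20-39 FREE]
Op 3: a = realloc(a, 9) -> a = 0; heap: [0-8 ALLOC][9-39 FREE]
Op 4: b = malloc(6) -> b = 9; heap: [0-8 ALLOC][9-14 ALLOC][15-39 FREE]
Op 5: b = realloc(b, 4) -> b = 9; heap: [0-8 ALLOC][9-12 ALLOC][13-39 FREE]
Op 6: a = realloc(a, 18) -> a = 13; heap: [0-8 FREE][9-12 ALLOC][13-30 ALLOC][31-39 FREE]
Op 7: free(a) -> (freed a); heap: [0-8 FREE][9-12 ALLOC][13-39 FREE]
malloc(32): first-fit scan over [0-8 FREE][9-12 ALLOC][13-39 FREE] -> NULL

Answer: NULL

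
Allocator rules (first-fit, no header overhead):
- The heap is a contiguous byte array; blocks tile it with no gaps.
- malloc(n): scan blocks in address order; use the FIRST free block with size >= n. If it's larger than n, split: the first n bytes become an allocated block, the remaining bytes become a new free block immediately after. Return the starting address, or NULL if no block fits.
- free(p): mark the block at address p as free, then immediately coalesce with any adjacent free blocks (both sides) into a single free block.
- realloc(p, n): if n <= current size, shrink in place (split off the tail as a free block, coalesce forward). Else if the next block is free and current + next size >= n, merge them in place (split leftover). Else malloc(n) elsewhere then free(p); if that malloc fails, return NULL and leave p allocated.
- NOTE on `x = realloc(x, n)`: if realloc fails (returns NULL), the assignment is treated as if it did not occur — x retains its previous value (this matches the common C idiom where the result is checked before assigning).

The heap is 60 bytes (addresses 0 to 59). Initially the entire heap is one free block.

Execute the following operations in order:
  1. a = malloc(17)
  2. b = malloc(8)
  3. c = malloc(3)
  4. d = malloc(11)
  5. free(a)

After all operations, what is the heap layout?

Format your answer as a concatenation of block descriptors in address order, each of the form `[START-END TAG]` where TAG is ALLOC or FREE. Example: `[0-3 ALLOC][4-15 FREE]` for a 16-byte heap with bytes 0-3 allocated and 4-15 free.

Op 1: a = malloc(17) -> a = 0; heap: [0-16 ALLOC][17-59 FREE]
Op 2: b = malloc(8) -> b = 17; heap: [0-16 ALLOC][17-24 ALLOC][25-59 FREE]
Op 3: c = malloc(3) -> c = 25; heap: [0-16 ALLOC][17-24 ALLOC][25-27 ALLOC][28-59 FREE]
Op 4: d = malloc(11) -> d = 28; heap: [0-16 ALLOC][17-24 ALLOC][25-27 ALLOC][28-38 ALLOC][39-59 FREE]
Op 5: free(a) -> (freed a); heap: [0-16 FREE][17-24 ALLOC][25-27 ALLOC][28-38 ALLOC][39-59 FREE]

Answer: [0-16 FREE][17-24 ALLOC][25-27 ALLOC][28-38 ALLOC][39-59 FREE]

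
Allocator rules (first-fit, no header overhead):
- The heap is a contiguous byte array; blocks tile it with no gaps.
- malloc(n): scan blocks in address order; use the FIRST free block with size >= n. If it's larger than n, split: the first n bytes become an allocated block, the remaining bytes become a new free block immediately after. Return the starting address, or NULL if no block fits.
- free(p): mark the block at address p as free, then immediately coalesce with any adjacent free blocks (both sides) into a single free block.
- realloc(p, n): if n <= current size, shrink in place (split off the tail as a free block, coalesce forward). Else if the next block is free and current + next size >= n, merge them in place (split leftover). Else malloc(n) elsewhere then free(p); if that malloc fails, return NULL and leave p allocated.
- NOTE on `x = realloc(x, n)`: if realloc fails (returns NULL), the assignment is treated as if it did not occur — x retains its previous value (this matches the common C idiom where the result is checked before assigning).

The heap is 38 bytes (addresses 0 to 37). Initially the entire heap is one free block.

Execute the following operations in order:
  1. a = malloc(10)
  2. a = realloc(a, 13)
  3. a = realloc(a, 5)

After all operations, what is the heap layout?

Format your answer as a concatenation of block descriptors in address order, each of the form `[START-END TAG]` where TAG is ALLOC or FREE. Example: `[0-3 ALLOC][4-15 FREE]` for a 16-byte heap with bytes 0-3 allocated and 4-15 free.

Op 1: a = malloc(10) -> a = 0; heap: [0-9 ALLOC][10-37 FREE]
Op 2: a = realloc(a, 13) -> a = 0; heap: [0-12 ALLOC][13-37 FREE]
Op 3: a = realloc(a, 5) -> a = 0; heap: [0-4 ALLOC][5-37 FREE]

Answer: [0-4 ALLOC][5-37 FREE]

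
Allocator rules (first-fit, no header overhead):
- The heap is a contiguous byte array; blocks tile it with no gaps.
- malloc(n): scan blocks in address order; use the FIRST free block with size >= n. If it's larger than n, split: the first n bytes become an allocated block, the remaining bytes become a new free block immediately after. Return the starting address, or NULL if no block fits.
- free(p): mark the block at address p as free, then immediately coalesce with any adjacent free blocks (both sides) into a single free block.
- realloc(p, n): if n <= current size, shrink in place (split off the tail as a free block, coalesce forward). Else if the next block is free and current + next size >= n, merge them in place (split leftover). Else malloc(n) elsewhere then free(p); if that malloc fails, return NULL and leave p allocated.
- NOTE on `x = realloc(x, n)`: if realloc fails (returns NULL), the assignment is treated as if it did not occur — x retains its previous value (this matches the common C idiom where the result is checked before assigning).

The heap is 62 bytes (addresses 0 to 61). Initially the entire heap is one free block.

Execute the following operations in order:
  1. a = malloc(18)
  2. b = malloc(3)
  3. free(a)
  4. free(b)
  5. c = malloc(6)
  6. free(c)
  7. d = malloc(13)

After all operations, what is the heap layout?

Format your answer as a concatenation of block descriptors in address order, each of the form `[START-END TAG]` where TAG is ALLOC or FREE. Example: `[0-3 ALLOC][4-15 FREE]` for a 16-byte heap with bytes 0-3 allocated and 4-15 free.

Answer: [0-12 ALLOC][13-61 FREE]

Derivation:
Op 1: a = malloc(18) -> a = 0; heap: [0-17 ALLOC][18-61 FREE]
Op 2: b = malloc(3) -> b = 18; heap: [0-17 ALLOC][18-20 ALLOC][21-61 FREE]
Op 3: free(a) -> (freed a); heap: [0-17 FREE][18-20 ALLOC][21-61 FREE]
Op 4: free(b) -> (freed b); heap: [0-61 FREE]
Op 5: c = malloc(6) -> c = 0; heap: [0-5 ALLOC][6-61 FREE]
Op 6: free(c) -> (freed c); heap: [0-61 FREE]
Op 7: d = malloc(13) -> d = 0; heap: [0-12 ALLOC][13-61 FREE]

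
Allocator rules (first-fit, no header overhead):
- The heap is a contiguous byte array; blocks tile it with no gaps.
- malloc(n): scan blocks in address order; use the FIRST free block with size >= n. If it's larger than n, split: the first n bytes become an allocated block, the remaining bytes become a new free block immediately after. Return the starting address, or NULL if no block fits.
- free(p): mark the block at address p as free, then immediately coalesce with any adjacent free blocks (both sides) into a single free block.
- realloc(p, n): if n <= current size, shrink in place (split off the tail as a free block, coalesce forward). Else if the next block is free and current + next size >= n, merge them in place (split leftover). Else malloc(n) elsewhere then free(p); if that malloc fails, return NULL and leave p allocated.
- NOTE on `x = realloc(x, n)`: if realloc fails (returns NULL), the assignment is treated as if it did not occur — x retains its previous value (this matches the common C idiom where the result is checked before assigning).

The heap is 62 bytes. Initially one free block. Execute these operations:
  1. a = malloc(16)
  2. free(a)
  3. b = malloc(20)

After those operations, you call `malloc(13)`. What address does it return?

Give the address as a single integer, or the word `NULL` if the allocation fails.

Answer: 20

Derivation:
Op 1: a = malloc(16) -> a = 0; heap: [0-15 ALLOC][16-61 FREE]
Op 2: free(a) -> (freed a); heap: [0-61 FREE]
Op 3: b = malloc(20) -> b = 0; heap: [0-19 ALLOC][20-61 FREE]
malloc(13): first-fit scan over [0-19 ALLOC][20-61 FREE] -> 20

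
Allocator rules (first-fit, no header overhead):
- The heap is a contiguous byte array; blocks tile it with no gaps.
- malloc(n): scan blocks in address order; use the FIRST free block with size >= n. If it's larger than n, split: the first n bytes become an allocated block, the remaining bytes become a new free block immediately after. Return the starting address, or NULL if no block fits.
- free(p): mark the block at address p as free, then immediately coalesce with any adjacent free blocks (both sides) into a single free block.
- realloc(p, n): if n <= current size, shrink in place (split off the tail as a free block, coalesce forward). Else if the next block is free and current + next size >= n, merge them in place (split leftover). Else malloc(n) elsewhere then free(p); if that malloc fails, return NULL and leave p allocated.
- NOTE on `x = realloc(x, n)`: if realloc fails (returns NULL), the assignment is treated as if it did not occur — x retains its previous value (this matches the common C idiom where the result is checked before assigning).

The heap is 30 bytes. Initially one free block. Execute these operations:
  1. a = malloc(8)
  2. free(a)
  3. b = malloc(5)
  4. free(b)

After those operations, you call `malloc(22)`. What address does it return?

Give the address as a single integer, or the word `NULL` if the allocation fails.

Answer: 0

Derivation:
Op 1: a = malloc(8) -> a = 0; heap: [0-7 ALLOC][8-29 FREE]
Op 2: free(a) -> (freed a); heap: [0-29 FREE]
Op 3: b = malloc(5) -> b = 0; heap: [0-4 ALLOC][5-29 FREE]
Op 4: free(b) -> (freed b); heap: [0-29 FREE]
malloc(22): first-fit scan over [0-29 FREE] -> 0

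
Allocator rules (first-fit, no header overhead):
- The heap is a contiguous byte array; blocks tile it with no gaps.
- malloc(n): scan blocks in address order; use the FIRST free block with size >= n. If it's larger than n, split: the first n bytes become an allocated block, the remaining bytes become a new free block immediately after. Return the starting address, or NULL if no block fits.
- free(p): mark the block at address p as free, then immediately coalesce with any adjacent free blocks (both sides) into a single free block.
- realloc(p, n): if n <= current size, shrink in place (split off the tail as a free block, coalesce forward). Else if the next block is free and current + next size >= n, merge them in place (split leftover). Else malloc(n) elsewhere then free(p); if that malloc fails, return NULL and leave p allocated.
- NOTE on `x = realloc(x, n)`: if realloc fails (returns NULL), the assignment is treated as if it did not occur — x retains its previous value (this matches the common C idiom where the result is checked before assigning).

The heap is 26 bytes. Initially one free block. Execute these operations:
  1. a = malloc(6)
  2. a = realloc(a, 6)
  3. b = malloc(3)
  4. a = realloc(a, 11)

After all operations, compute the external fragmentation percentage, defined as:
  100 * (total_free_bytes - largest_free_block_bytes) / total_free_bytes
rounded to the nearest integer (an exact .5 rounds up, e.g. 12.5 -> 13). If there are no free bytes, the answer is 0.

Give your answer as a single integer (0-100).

Answer: 50

Derivation:
Op 1: a = malloc(6) -> a = 0; heap: [0-5 ALLOC][6-25 FREE]
Op 2: a = realloc(a, 6) -> a = 0; heap: [0-5 ALLOC][6-25 FREE]
Op 3: b = malloc(3) -> b = 6; heap: [0-5 ALLOC][6-8 ALLOC][9-25 FREE]
Op 4: a = realloc(a, 11) -> a = 9; heap: [0-5 FREE][6-8 ALLOC][9-19 ALLOC][20-25 FREE]
Free blocks: [6 6] total_free=12 largest=6 -> 100*(12-6)/12 = 600/12 = 50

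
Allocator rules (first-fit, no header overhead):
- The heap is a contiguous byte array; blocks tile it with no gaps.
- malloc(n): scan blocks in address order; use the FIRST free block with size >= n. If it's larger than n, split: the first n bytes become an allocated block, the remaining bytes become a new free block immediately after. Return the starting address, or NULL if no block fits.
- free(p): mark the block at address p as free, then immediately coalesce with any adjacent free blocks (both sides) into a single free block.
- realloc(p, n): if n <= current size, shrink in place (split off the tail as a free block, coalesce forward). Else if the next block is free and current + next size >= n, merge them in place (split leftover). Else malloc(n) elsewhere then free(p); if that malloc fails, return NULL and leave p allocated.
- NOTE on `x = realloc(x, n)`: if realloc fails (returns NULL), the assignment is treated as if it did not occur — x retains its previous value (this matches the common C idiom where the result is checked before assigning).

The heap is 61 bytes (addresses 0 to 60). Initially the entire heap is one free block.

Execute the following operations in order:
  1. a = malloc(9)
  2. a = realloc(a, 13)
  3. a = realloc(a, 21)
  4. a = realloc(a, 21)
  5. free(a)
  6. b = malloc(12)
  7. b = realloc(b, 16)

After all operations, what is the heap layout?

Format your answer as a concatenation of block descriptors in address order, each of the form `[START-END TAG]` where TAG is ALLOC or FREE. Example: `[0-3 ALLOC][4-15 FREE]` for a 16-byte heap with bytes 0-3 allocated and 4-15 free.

Answer: [0-15 ALLOC][16-60 FREE]

Derivation:
Op 1: a = malloc(9) -> a = 0; heap: [0-8 ALLOC][9-60 FREE]
Op 2: a = realloc(a, 13) -> a = 0; heap: [0-12 ALLOC][13-60 FREE]
Op 3: a = realloc(a, 21) -> a = 0; heap: [0-20 ALLOC][21-60 FREE]
Op 4: a = realloc(a, 21) -> a = 0; heap: [0-20 ALLOC][21-60 FREE]
Op 5: free(a) -> (freed a); heap: [0-60 FREE]
Op 6: b = malloc(12) -> b = 0; heap: [0-11 ALLOC][12-60 FREE]
Op 7: b = realloc(b, 16) -> b = 0; heap: [0-15 ALLOC][16-60 FREE]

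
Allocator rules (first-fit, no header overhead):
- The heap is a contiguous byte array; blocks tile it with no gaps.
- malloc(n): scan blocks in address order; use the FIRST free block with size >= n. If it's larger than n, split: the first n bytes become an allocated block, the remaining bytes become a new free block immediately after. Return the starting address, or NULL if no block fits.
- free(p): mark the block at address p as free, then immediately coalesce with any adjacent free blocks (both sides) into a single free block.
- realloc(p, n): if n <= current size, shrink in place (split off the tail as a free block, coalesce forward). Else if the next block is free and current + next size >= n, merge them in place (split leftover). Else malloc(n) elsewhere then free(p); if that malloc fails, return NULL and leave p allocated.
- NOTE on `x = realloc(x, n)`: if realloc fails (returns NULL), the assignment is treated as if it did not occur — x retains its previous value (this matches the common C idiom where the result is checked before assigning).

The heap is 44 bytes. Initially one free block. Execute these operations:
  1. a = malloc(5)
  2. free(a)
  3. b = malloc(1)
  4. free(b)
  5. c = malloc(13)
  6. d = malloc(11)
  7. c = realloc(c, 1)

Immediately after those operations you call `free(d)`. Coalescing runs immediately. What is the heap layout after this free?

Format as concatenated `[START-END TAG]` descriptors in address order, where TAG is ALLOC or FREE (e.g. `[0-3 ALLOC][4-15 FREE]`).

Answer: [0-0 ALLOC][1-43 FREE]

Derivation:
Op 1: a = malloc(5) -> a = 0; heap: [0-4 ALLOC][5-43 FREE]
Op 2: free(a) -> (freed a); heap: [0-43 FREE]
Op 3: b = malloc(1) -> b = 0; heap: [0-0 ALLOC][1-43 FREE]
Op 4: free(b) -> (freed b); heap: [0-43 FREE]
Op 5: c = malloc(13) -> c = 0; heap: [0-12 ALLOC][13-43 FREE]
Op 6: d = malloc(11) -> d = 13; heap: [0-12 ALLOC][13-23 ALLOC][24-43 FREE]
Op 7: c = realloc(c, 1) -> c = 0; heap: [0-0 ALLOC][1-12 FREE][13-23 ALLOC][24-43 FREE]
free(d): d = 13 -> block [13-23 ALLOC]; mark free, coalesce with adjacent free neighbors -> [0-0 ALLOC][1-43 FREE]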